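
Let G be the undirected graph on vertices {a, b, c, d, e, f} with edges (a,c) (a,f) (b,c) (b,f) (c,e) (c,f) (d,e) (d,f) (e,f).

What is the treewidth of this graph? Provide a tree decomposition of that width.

The largest bag has 3 vertices, giving width 2; this decomposition certifies tw(G) ≤ 2. For the lower bound, the 3 vertices {d, e, f} are pairwise adjacent, and any tree decomposition puts a clique entirely inside one bag — forcing width ≥ 2. Combining the bounds, tw(G) = 2.

Treewidth 2.
Bags: B1 = {c, e, f}  B2 = {b, c, f}  B3 = {d, e, f}  B4 = {a, c, f}
Tree: B1–B2, B1–B3, B2–B4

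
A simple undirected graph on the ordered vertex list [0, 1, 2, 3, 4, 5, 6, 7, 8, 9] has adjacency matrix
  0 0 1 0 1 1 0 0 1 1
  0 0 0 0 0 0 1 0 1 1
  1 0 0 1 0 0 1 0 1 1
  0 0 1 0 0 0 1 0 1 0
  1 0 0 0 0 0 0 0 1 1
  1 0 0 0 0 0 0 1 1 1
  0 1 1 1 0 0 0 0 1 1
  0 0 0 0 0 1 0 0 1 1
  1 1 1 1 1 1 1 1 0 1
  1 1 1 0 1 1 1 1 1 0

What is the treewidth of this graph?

A width-3 tree decomposition is:
Bags: B1 = {0, 4, 8, 9}  B2 = {0, 2, 8, 9}  B3 = {2, 6, 8, 9}  B4 = {0, 5, 8, 9}  B5 = {5, 7, 8, 9}  B6 = {1, 6, 8, 9}  B7 = {2, 3, 6, 8}
Tree: B1–B2, B2–B3, B1–B4, B4–B5, B3–B6, B3–B7
The largest bag has 4 vertices, giving width 3; this decomposition certifies tw(G) ≤ 3. Conversely, {0, 2, 8, 9} is a clique of size 4, and the vertices of any clique must share a bag in every tree decomposition; so some bag has ≥ 4 vertices and tw(G) ≥ 3. Combining the bounds, tw(G) = 3.

3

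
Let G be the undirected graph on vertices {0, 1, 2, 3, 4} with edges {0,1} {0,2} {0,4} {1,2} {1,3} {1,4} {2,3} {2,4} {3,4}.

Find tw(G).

A width-3 tree decomposition is:
Bags: B1 = {1, 2, 3, 4}  B2 = {0, 1, 2, 4}
Tree: B1–B2
Each bag holds 4 vertices, so the decomposition has width 3, which upper-bounds the treewidth. Conversely, {0, 1, 2, 4} is a clique of size 4, and the vertices of any clique must share a bag in every tree decomposition; so some bag has ≥ 4 vertices and tw(G) ≥ 3. Hence tw(G) = 3 exactly.

3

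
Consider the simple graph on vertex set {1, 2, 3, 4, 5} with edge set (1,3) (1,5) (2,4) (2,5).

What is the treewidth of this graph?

1

A width-1 tree decomposition is:
Bags: B1 = {1, 3}  B2 = {1, 5}  B3 = {2, 5}  B4 = {2, 4}
Tree: B1–B2, B2–B3, B3–B4
The largest bag has 2 vertices, giving width 1; this decomposition certifies tw(G) ≤ 1. Since G has at least one edge (e.g. 3–1), it is not an edgeless graph, so tw(G) ≥ 1. Therefore the treewidth is 1.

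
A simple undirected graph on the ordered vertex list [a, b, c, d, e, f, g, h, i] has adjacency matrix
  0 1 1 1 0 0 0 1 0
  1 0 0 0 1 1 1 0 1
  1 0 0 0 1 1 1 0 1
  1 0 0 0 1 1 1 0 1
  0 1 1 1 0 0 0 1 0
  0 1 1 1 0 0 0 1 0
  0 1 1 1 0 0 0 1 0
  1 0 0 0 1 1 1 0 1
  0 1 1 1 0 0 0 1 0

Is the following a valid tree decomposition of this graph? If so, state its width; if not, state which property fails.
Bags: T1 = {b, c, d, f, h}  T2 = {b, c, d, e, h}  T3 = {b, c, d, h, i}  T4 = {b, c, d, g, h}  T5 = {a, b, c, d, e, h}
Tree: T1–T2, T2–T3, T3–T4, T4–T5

No — bags containing vertex e are not connected in the tree.

A tree decomposition must satisfy three properties: every vertex lies in some bag; for every edge, both endpoints lie together in some bag; and for every vertex, the bags containing it form a connected subtree. Here bags containing vertex e are not connected in the tree, so the decomposition is invalid.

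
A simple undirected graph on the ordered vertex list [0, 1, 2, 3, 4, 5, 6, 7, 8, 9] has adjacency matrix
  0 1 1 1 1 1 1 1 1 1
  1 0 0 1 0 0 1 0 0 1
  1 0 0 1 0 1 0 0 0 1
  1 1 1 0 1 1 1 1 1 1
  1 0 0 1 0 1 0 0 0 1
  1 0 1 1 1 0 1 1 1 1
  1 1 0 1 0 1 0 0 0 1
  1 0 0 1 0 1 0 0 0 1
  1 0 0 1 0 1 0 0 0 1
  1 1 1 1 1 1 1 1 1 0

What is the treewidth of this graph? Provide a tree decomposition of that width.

Treewidth 4.
Bags: B1 = {0, 3, 5, 6, 9}  B2 = {0, 1, 3, 6, 9}  B3 = {0, 3, 5, 8, 9}  B4 = {0, 3, 5, 7, 9}  B5 = {0, 3, 4, 5, 9}  B6 = {0, 2, 3, 5, 9}
Tree: B1–B2, B1–B3, B3–B4, B4–B5, B4–B6

The largest bag has 5 vertices, giving width 4; this decomposition certifies tw(G) ≤ 4. On the other hand G contains the 5-clique {0, 1, 3, 6, 9}. A clique must lie in a single bag of any decomposition, so no decomposition can have width below 4. The upper and lower bounds meet at 4, so that is the treewidth.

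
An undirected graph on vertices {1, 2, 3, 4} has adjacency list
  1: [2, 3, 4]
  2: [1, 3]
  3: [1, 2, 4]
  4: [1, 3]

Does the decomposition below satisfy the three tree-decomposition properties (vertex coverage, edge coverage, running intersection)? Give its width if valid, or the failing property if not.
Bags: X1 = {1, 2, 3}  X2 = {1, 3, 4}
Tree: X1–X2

Every vertex of G appears in some bag (union = {1, 2, 3, 4}); every edge is covered by a bag; and for each vertex v the set of bags containing v is connected in the bag tree. The decomposition is therefore valid. The largest bag has 3 vertices, so the width is 2.

Yes; width 2.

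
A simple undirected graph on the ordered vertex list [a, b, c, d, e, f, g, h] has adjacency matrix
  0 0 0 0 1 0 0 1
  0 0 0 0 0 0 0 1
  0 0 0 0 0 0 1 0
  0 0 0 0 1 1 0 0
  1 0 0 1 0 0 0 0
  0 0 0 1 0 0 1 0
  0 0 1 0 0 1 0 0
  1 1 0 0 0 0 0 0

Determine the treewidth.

1

A width-1 tree decomposition is:
Bags: B1 = {c, g}  B2 = {f, g}  B3 = {d, f}  B4 = {d, e}  B5 = {a, e}  B6 = {a, h}  B7 = {b, h}
Tree: B1–B2, B2–B3, B3–B4, B4–B5, B5–B6, B6–B7
The largest bag has 2 vertices, giving width 1; this decomposition certifies tw(G) ≤ 1. G has an edge, so its treewidth is at least 1. Hence tw(G) = 1 exactly.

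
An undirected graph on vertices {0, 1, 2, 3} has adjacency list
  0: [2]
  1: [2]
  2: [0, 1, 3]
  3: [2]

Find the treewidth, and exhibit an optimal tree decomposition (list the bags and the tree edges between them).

Every bag has size at most 2, so the width is 2 − 1 = 1 and tw(G) ≤ 1. G has an edge, so its treewidth is at least 1. Hence tw(G) = 1 exactly.

Treewidth 1.
One such decomposition:
Bags: B1 = {2, 3}  B2 = {1, 2}  B3 = {0, 2}
Tree: B1–B2, B2–B3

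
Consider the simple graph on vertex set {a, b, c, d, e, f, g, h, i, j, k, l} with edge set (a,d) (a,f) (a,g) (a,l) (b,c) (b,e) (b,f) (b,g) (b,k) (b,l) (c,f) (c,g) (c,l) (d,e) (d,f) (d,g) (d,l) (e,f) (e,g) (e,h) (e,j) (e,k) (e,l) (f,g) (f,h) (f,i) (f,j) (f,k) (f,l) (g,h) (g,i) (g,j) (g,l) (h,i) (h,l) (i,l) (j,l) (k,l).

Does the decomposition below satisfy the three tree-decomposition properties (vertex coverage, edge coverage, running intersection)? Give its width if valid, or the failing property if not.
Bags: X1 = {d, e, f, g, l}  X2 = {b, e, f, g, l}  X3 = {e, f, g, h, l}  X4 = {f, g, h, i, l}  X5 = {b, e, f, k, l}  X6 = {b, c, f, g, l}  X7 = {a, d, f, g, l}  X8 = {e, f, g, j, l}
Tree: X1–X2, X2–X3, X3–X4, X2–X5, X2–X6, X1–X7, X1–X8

Vertex coverage: the bags together contain {a, b, c, d, e, f, g, h, i, j, k, l}, the full vertex set. Edge coverage: each edge of G has both endpoints in at least one bag. Running intersection: for every vertex, the bags containing it form a connected subtree. All three properties hold, so this is a valid tree decomposition of width max|bag| − 1 = 4, and hence tw(G) ≤ 4.

Yes; width 4.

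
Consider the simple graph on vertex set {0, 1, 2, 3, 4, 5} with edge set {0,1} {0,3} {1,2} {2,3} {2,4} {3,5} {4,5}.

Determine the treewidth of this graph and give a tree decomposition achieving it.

Each bag holds 3 vertices, so the decomposition has width 2, which upper-bounds the treewidth. The edges 1–0–3–2–1 form a cycle, so G is not a tree and its treewidth is at least 2. Combining the bounds, tw(G) = 2.

Treewidth 2.
One such decomposition:
Bags: B1 = {0, 1, 2}  B2 = {0, 2, 3}  B3 = {2, 3, 4}  B4 = {3, 4, 5}
Tree: B1–B2, B2–B3, B3–B4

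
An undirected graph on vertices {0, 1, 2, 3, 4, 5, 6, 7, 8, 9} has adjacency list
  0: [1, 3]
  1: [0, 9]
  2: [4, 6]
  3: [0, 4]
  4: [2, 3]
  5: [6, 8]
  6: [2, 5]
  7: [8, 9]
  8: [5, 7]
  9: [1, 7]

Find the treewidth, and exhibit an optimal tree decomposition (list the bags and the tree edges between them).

Each bag holds 3 vertices, so the decomposition has width 2, which upper-bounds the treewidth. Since 7–8–5–6–2–4–3–0–1–9–7 is a cycle in G, G is not acyclic. Forests are exactly the graphs of treewidth ≤ 1, so tw(G) ≥ 2. Hence tw(G) = 2 exactly.

Treewidth 2.
One optimal decomposition is:
Bags: B1 = {5, 7, 8}  B2 = {5, 6, 7}  B3 = {2, 6, 7}  B4 = {2, 4, 7}  B5 = {3, 4, 7}  B6 = {0, 3, 7}  B7 = {0, 1, 7}  B8 = {1, 7, 9}
Tree: B1–B2, B2–B3, B3–B4, B4–B5, B5–B6, B6–B7, B7–B8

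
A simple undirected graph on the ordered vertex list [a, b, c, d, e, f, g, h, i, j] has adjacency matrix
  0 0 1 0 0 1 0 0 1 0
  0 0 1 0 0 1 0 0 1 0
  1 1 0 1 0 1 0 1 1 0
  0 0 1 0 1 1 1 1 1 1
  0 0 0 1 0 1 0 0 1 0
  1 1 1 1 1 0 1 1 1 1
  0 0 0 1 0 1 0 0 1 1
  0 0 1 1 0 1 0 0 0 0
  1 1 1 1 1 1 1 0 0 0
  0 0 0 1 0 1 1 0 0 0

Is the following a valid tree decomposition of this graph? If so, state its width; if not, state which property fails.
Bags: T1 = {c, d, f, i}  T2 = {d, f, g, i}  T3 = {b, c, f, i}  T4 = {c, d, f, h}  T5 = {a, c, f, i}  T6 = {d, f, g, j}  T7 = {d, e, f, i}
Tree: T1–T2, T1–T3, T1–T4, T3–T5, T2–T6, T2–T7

Checking the three conditions: (i) the bags cover all of {a, b, c, d, e, f, g, h, i, j}; (ii) for each edge, some bag contains both endpoints; (iii) the bags containing any fixed vertex form a subtree. All hold, so the decomposition is valid with width 4 − 1 = 3.

Yes; width 3.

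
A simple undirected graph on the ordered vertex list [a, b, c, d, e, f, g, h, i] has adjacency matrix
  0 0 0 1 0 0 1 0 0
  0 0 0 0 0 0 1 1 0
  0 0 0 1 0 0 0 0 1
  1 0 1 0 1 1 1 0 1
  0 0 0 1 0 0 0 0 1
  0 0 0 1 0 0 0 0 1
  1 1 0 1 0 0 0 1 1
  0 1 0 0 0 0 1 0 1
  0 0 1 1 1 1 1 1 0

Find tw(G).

A width-2 tree decomposition is:
Bags: B1 = {b, g, h}  B2 = {g, h, i}  B3 = {d, g, i}  B4 = {a, d, g}  B5 = {c, d, i}  B6 = {d, f, i}  B7 = {d, e, i}
Tree: B1–B2, B2–B3, B3–B4, B3–B5, B5–B6, B6–B7
Each bag holds 3 vertices, so the decomposition has width 2, which upper-bounds the treewidth. On the other hand G contains the 3-clique {a, d, g}. A clique must lie in a single bag of any decomposition, so no decomposition can have width below 2. Hence tw(G) = 2 exactly.

2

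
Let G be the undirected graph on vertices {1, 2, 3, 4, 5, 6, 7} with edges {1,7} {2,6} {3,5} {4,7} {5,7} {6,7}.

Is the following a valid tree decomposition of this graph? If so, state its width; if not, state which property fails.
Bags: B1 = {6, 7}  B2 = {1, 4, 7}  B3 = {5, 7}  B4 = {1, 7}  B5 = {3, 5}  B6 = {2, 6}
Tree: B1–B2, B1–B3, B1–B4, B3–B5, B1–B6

No — bags containing vertex 1 are not connected in the tree.

A tree decomposition must satisfy three properties: every vertex lies in some bag; for every edge, both endpoints lie together in some bag; and for every vertex, the bags containing it form a connected subtree. Here bags containing vertex 1 are not connected in the tree, so the decomposition is invalid.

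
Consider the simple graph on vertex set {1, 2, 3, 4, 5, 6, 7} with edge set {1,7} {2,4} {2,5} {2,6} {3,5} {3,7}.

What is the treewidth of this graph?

A width-1 tree decomposition is:
Bags: B1 = {1, 7}  B2 = {3, 7}  B3 = {3, 5}  B4 = {2, 5}  B5 = {2, 6}  B6 = {2, 4}
Tree: B1–B2, B2–B3, B3–B4, B4–B5, B5–B6
Every bag has size at most 2, so the width is 2 − 1 = 1 and tw(G) ≤ 1. G has an edge, so its treewidth is at least 1. The upper and lower bounds meet at 1, so that is the treewidth.

1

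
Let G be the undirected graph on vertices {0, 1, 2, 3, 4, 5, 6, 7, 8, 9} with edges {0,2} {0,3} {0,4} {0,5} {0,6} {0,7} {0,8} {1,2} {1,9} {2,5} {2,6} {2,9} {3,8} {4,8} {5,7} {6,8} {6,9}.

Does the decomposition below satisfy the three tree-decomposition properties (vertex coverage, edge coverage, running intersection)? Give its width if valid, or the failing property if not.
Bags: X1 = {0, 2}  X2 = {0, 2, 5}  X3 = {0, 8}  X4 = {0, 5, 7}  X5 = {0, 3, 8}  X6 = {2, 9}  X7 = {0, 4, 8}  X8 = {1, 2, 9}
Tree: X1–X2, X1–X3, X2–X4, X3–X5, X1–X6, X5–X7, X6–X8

A tree decomposition must satisfy three properties: every vertex lies in some bag; for every edge, both endpoints lie together in some bag; and for every vertex, the bags containing it form a connected subtree. Here vertex 6 appears in no bag, so the decomposition is invalid.

No — vertex 6 appears in no bag.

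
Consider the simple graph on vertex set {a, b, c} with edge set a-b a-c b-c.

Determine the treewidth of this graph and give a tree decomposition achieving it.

A single bag containing all 3 vertices is trivially a valid decomposition of width 2. On the other hand G contains the 3-clique {a, b, c}. A clique must lie in a single bag of any decomposition, so no decomposition can have width below 2. The upper and lower bounds meet at 2, so that is the treewidth.

Treewidth 2.
One optimal decomposition is:
Bags: B1 = {a, b, c}
Tree: (single bag)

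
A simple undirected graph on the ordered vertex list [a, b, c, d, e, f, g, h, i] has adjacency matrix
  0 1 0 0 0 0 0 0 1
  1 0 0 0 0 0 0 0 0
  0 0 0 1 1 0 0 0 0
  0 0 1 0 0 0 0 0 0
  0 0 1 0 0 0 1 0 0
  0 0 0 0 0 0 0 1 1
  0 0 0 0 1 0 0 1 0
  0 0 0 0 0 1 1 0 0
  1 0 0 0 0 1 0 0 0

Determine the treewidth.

A width-1 tree decomposition is:
Bags: B1 = {c, d}  B2 = {c, e}  B3 = {e, g}  B4 = {g, h}  B5 = {f, h}  B6 = {f, i}  B7 = {a, i}  B8 = {a, b}
Tree: B1–B2, B2–B3, B3–B4, B4–B5, B5–B6, B6–B7, B7–B8
The largest bag has 2 vertices, giving width 1; this decomposition certifies tw(G) ≤ 1. Since G has at least one edge (e.g. d–c), it is not an edgeless graph, so tw(G) ≥ 1. The upper and lower bounds meet at 1, so that is the treewidth.

1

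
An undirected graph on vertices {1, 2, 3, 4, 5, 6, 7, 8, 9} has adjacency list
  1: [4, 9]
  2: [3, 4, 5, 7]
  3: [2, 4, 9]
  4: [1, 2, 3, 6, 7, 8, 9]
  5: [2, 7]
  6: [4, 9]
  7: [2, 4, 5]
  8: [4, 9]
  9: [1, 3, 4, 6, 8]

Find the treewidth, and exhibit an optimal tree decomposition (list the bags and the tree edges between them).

Treewidth 2.
Bags: B1 = {2, 4, 7}  B2 = {2, 3, 4}  B3 = {2, 5, 7}  B4 = {3, 4, 9}  B5 = {4, 8, 9}  B6 = {4, 6, 9}  B7 = {1, 4, 9}
Tree: B1–B2, B1–B3, B2–B4, B4–B5, B4–B6, B5–B7

Every bag has size at most 3, so the width is 3 − 1 = 2 and tw(G) ≤ 2. For the lower bound, the 3 vertices {4, 8, 9} are pairwise adjacent, and any tree decomposition puts a clique entirely inside one bag — forcing width ≥ 2. The upper and lower bounds meet at 2, so that is the treewidth.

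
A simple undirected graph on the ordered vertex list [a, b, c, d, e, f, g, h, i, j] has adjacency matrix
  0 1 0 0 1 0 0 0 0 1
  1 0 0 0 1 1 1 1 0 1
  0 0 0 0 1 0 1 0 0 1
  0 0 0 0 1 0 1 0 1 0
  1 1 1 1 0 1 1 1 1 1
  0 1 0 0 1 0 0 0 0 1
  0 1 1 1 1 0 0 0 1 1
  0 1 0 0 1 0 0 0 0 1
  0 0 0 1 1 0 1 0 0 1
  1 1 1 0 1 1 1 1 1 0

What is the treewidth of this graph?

A width-3 tree decomposition is:
Bags: B1 = {e, g, i, j}  B2 = {b, e, g, j}  B3 = {b, e, f, j}  B4 = {a, b, e, j}  B5 = {d, e, g, i}  B6 = {b, e, h, j}  B7 = {c, e, g, j}
Tree: B1–B2, B2–B3, B3–B4, B1–B5, B3–B6, B2–B7
Each bag holds 4 vertices, so the decomposition has width 3, which upper-bounds the treewidth. On the other hand G contains the 4-clique {d, e, g, i}. A clique must lie in a single bag of any decomposition, so no decomposition can have width below 3. Therefore the treewidth is 3.

3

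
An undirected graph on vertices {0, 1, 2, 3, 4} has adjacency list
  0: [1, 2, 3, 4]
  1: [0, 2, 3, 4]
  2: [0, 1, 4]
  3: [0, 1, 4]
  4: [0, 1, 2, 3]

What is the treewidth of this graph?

3

A width-3 tree decomposition is:
Bags: B1 = {0, 1, 3, 4}  B2 = {0, 1, 2, 4}
Tree: B1–B2
Every bag has size at most 4, so the width is 4 − 1 = 3 and tw(G) ≤ 3. Conversely, {0, 1, 2, 4} is a clique of size 4, and the vertices of any clique must share a bag in every tree decomposition; so some bag has ≥ 4 vertices and tw(G) ≥ 3. Combining the bounds, tw(G) = 3.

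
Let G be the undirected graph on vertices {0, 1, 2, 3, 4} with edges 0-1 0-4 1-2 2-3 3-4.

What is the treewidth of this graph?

2

A width-2 tree decomposition is:
Bags: B1 = {2, 3, 4}  B2 = {0, 2, 4}  B3 = {0, 1, 2}
Tree: B1–B2, B2–B3
Each bag holds 3 vertices, so the decomposition has width 2, which upper-bounds the treewidth. Since 2–3–4–0–1–2 is a cycle in G, G is not acyclic. Forests are exactly the graphs of treewidth ≤ 1, so tw(G) ≥ 2. Hence tw(G) = 2 exactly.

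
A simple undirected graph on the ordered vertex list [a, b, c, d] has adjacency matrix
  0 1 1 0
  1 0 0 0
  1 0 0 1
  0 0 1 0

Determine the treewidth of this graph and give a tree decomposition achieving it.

Treewidth 1.
Bags: B1 = {a, b}  B2 = {a, c}  B3 = {c, d}
Tree: B1–B2, B2–B3

The largest bag has 2 vertices, giving width 1; this decomposition certifies tw(G) ≤ 1. Any graph with an edge has treewidth ≥ 1, and G has the edge b–a. Combining the bounds, tw(G) = 1.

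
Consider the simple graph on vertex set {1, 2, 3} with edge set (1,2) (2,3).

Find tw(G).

1

A width-1 tree decomposition is:
Bags: B1 = {1, 2}  B2 = {2, 3}
Tree: B1–B2
The largest bag has 2 vertices, giving width 1; this decomposition certifies tw(G) ≤ 1. G has an edge, so its treewidth is at least 1. Therefore the treewidth is 1.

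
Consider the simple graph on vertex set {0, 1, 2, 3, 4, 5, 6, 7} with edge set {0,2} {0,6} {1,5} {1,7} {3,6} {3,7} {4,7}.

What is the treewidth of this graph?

A width-1 tree decomposition is:
Bags: B1 = {4, 7}  B2 = {3, 7}  B3 = {1, 7}  B4 = {3, 6}  B5 = {0, 6}  B6 = {1, 5}  B7 = {0, 2}
Tree: B1–B2, B2–B3, B2–B4, B4–B5, B3–B6, B5–B7
Every bag has size at most 2, so the width is 2 − 1 = 1 and tw(G) ≤ 1. Any graph with an edge has treewidth ≥ 1, and G has the edge 7–4. Combining the bounds, tw(G) = 1.

1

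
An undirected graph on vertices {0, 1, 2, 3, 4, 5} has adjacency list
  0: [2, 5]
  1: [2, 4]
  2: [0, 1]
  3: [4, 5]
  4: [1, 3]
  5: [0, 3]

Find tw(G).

2

A width-2 tree decomposition is:
Bags: B1 = {0, 3, 5}  B2 = {0, 3, 4}  B3 = {0, 1, 4}  B4 = {0, 1, 2}
Tree: B1–B2, B2–B3, B3–B4
The largest bag has 3 vertices, giving width 2; this decomposition certifies tw(G) ≤ 2. Since 0–5–3–4–1–2–0 is a cycle in G, G is not acyclic. Forests are exactly the graphs of treewidth ≤ 1, so tw(G) ≥ 2. Therefore the treewidth is 2.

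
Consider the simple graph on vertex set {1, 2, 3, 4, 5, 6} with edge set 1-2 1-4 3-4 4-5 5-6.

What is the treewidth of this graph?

A width-1 tree decomposition is:
Bags: B1 = {5, 6}  B2 = {4, 5}  B3 = {1, 4}  B4 = {1, 2}  B5 = {3, 4}
Tree: B1–B2, B2–B3, B3–B4, B3–B5
Each bag holds 2 vertices, so the decomposition has width 1, which upper-bounds the treewidth. Any graph with an edge has treewidth ≥ 1, and G has the edge 6–5. Hence tw(G) = 1 exactly.

1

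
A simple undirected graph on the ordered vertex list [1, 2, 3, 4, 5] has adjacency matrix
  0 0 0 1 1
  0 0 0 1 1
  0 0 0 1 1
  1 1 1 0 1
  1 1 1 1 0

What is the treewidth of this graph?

A width-2 tree decomposition is:
Bags: B1 = {2, 4, 5}  B2 = {1, 4, 5}  B3 = {3, 4, 5}
Tree: B1–B2, B2–B3
Every bag has size at most 3, so the width is 3 − 1 = 2 and tw(G) ≤ 2. For the lower bound, the 3 vertices {1, 4, 5} are pairwise adjacent, and any tree decomposition puts a clique entirely inside one bag — forcing width ≥ 2. Therefore the treewidth is 2.

2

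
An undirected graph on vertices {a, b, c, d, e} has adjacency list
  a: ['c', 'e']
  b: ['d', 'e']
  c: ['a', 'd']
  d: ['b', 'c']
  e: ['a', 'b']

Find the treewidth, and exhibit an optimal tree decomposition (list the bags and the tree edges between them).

The largest bag has 3 vertices, giving width 2; this decomposition certifies tw(G) ≤ 2. Since c–d–b–e–a–c is a cycle in G, G is not acyclic. Forests are exactly the graphs of treewidth ≤ 1, so tw(G) ≥ 2. Combining the bounds, tw(G) = 2.

Treewidth 2.
One such decomposition:
Bags: B1 = {b, c, d}  B2 = {b, c, e}  B3 = {a, c, e}
Tree: B1–B2, B2–B3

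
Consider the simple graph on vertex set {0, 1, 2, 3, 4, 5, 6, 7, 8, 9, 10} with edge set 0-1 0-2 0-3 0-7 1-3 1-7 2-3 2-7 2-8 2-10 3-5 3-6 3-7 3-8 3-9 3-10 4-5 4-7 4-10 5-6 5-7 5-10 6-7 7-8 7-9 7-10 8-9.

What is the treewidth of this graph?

A width-3 tree decomposition is:
Bags: B1 = {3, 5, 7, 10}  B2 = {2, 3, 7, 10}  B3 = {3, 5, 6, 7}  B4 = {4, 5, 7, 10}  B5 = {0, 2, 3, 7}  B6 = {2, 3, 7, 8}  B7 = {3, 7, 8, 9}  B8 = {0, 1, 3, 7}
Tree: B1–B2, B1–B3, B1–B4, B2–B5, B5–B6, B6–B7, B5–B8
The largest bag has 4 vertices, giving width 3; this decomposition certifies tw(G) ≤ 3. Conversely, {0, 1, 3, 7} is a clique of size 4, and the vertices of any clique must share a bag in every tree decomposition; so some bag has ≥ 4 vertices and tw(G) ≥ 3. The upper and lower bounds meet at 3, so that is the treewidth.

3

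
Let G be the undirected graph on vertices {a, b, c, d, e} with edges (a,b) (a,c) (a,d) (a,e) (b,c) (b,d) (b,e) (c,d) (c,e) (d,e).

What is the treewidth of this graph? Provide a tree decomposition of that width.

Treewidth 4.
One optimal decomposition is:
Bags: B1 = {a, b, c, d, e}
Tree: (single bag)

With just one bag of size 5, the width is 5 − 1 = 4, so tw(G) ≤ 4. For the lower bound, the 5 vertices {a, b, c, d, e} are pairwise adjacent, and any tree decomposition puts a clique entirely inside one bag — forcing width ≥ 4. Therefore the treewidth is 4.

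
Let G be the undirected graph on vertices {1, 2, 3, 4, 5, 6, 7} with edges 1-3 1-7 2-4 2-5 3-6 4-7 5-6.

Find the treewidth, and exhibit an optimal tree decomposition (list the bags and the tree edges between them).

Treewidth 2.
One optimal decomposition is:
Bags: B1 = {2, 4, 7}  B2 = {2, 5, 7}  B3 = {5, 6, 7}  B4 = {3, 6, 7}  B5 = {1, 3, 7}
Tree: B1–B2, B2–B3, B3–B4, B4–B5

Every bag has size at most 3, so the width is 3 − 1 = 2 and tw(G) ≤ 2. Since 7–4–2–5–6–3–1–7 is a cycle in G, G is not acyclic. Forests are exactly the graphs of treewidth ≤ 1, so tw(G) ≥ 2. Combining the bounds, tw(G) = 2.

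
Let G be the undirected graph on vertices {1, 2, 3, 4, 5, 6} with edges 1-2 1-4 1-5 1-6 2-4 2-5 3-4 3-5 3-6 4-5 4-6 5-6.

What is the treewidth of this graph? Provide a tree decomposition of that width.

Treewidth 3.
One such decomposition:
Bags: B1 = {1, 2, 4, 5}  B2 = {1, 4, 5, 6}  B3 = {3, 4, 5, 6}
Tree: B1–B2, B2–B3

Each bag holds 4 vertices, so the decomposition has width 3, which upper-bounds the treewidth. For the lower bound, the 4 vertices {1, 2, 4, 5} are pairwise adjacent, and any tree decomposition puts a clique entirely inside one bag — forcing width ≥ 3. Therefore the treewidth is 3.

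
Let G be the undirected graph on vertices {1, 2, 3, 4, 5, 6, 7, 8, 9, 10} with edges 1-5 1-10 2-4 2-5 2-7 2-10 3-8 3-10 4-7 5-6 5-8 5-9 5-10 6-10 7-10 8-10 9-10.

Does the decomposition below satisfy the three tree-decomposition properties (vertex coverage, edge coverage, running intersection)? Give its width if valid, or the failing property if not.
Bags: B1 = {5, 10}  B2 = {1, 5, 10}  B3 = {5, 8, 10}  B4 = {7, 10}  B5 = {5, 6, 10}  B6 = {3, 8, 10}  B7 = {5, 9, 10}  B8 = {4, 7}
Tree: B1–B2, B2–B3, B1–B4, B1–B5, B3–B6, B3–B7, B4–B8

No — vertex 2 appears in no bag.

A tree decomposition must satisfy three properties: every vertex lies in some bag; for every edge, both endpoints lie together in some bag; and for every vertex, the bags containing it form a connected subtree. Here vertex 2 appears in no bag, so the decomposition is invalid.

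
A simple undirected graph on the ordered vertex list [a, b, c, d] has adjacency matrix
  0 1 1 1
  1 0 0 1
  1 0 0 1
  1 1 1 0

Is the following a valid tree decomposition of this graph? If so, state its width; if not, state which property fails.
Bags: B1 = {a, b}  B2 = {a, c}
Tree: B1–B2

No — vertex d appears in no bag.

A tree decomposition must satisfy three properties: every vertex lies in some bag; for every edge, both endpoints lie together in some bag; and for every vertex, the bags containing it form a connected subtree. Here vertex d appears in no bag, so the decomposition is invalid.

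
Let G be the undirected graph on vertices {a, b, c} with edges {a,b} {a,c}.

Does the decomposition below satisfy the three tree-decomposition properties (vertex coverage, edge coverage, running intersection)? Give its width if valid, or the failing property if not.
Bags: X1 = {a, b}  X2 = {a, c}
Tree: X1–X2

Yes; width 1.

Checking the three conditions: (i) the bags cover all of {a, b, c}; (ii) for each edge, some bag contains both endpoints; (iii) the bags containing any fixed vertex form a subtree. All hold, so the decomposition is valid with width 2 − 1 = 1.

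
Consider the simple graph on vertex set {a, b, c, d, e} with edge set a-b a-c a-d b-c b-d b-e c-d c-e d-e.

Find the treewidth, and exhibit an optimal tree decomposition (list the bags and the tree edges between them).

Each bag holds 4 vertices, so the decomposition has width 3, which upper-bounds the treewidth. For the lower bound, the 4 vertices {b, c, d, e} are pairwise adjacent, and any tree decomposition puts a clique entirely inside one bag — forcing width ≥ 3. Combining the bounds, tw(G) = 3.

Treewidth 3.
One such decomposition:
Bags: B1 = {b, c, d, e}  B2 = {a, b, c, d}
Tree: B1–B2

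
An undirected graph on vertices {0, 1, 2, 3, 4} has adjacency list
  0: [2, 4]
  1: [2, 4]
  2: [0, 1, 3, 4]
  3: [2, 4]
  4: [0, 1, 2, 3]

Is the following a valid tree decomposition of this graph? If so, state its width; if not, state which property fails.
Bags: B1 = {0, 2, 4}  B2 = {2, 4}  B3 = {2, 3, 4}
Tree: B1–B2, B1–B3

No — vertex 1 appears in no bag.

A tree decomposition must satisfy three properties: every vertex lies in some bag; for every edge, both endpoints lie together in some bag; and for every vertex, the bags containing it form a connected subtree. Here vertex 1 appears in no bag, so the decomposition is invalid.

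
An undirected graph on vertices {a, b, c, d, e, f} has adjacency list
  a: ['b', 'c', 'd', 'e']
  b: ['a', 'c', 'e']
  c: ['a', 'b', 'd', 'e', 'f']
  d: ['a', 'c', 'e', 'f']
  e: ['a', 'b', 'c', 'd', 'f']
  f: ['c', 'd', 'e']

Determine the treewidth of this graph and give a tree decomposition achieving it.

Every bag has size at most 4, so the width is 4 − 1 = 3 and tw(G) ≤ 3. For the lower bound, the 4 vertices {c, d, e, f} are pairwise adjacent, and any tree decomposition puts a clique entirely inside one bag — forcing width ≥ 3. The upper and lower bounds meet at 3, so that is the treewidth.

Treewidth 3.
One such decomposition:
Bags: B1 = {a, c, d, e}  B2 = {a, b, c, e}  B3 = {c, d, e, f}
Tree: B1–B2, B1–B3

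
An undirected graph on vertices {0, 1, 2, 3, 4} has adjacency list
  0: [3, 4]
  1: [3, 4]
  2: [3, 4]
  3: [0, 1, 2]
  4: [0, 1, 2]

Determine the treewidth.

2

A width-2 tree decomposition is:
Bags: B1 = {2, 3, 4}  B2 = {1, 3, 4}  B3 = {0, 3, 4}
Tree: B1–B2, B2–B3
Each bag holds 3 vertices, so the decomposition has width 2, which upper-bounds the treewidth. For the lower bound, G contains the cycle 3–2–4–1–3, so G is not a forest; only forests have treewidth ≤ 1, hence tw(G) ≥ 2. Combining the bounds, tw(G) = 2.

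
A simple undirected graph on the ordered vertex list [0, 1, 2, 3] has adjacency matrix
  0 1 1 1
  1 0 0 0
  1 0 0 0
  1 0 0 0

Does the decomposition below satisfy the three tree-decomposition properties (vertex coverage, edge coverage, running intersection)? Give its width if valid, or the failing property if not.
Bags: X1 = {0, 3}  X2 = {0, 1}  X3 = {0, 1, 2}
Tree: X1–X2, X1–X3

A tree decomposition must satisfy three properties: every vertex lies in some bag; for every edge, both endpoints lie together in some bag; and for every vertex, the bags containing it form a connected subtree. Here bags containing vertex 1 are not connected in the tree, so the decomposition is invalid.

No — bags containing vertex 1 are not connected in the tree.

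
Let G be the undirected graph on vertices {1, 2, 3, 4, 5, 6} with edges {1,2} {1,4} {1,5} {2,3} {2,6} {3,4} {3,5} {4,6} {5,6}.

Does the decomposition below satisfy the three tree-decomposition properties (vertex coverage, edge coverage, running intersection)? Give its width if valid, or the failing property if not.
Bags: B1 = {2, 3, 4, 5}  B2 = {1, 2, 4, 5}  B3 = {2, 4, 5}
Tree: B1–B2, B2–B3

No — vertex 6 appears in no bag.

A tree decomposition must satisfy three properties: every vertex lies in some bag; for every edge, both endpoints lie together in some bag; and for every vertex, the bags containing it form a connected subtree. Here vertex 6 appears in no bag, so the decomposition is invalid.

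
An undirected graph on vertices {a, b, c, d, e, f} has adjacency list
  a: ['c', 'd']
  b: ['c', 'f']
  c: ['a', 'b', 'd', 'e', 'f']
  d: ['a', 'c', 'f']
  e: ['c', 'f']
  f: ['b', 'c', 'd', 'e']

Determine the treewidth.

2

A width-2 tree decomposition is:
Bags: B1 = {b, c, f}  B2 = {c, d, f}  B3 = {a, c, d}  B4 = {c, e, f}
Tree: B1–B2, B2–B3, B2–B4
Every bag has size at most 3, so the width is 3 − 1 = 2 and tw(G) ≤ 2. Conversely, {a, c, d} is a clique of size 3, and the vertices of any clique must share a bag in every tree decomposition; so some bag has ≥ 3 vertices and tw(G) ≥ 2. Hence tw(G) = 2 exactly.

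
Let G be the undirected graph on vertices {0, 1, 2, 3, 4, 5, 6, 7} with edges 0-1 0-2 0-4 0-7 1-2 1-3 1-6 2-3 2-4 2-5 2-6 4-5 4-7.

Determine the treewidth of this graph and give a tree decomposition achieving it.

Each bag holds 3 vertices, so the decomposition has width 2, which upper-bounds the treewidth. For the lower bound, the 3 vertices {0, 1, 2} are pairwise adjacent, and any tree decomposition puts a clique entirely inside one bag — forcing width ≥ 2. Therefore the treewidth is 2.

Treewidth 2.
One such decomposition:
Bags: B1 = {0, 2, 4}  B2 = {0, 1, 2}  B3 = {1, 2, 6}  B4 = {0, 4, 7}  B5 = {1, 2, 3}  B6 = {2, 4, 5}
Tree: B1–B2, B2–B3, B1–B4, B3–B5, B1–B6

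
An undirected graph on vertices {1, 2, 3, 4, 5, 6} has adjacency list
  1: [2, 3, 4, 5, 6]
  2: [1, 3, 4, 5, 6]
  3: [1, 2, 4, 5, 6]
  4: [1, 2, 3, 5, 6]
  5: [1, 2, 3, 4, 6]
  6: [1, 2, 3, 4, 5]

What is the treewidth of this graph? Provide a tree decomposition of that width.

Treewidth 5.
One such decomposition:
Bags: B1 = {1, 2, 3, 4, 5, 6}
Tree: (single bag)

A single bag containing all 6 vertices is trivially a valid decomposition of width 5. For the lower bound, the 6 vertices {1, 2, 3, 4, 5, 6} are pairwise adjacent, and any tree decomposition puts a clique entirely inside one bag — forcing width ≥ 5. The upper and lower bounds meet at 5, so that is the treewidth.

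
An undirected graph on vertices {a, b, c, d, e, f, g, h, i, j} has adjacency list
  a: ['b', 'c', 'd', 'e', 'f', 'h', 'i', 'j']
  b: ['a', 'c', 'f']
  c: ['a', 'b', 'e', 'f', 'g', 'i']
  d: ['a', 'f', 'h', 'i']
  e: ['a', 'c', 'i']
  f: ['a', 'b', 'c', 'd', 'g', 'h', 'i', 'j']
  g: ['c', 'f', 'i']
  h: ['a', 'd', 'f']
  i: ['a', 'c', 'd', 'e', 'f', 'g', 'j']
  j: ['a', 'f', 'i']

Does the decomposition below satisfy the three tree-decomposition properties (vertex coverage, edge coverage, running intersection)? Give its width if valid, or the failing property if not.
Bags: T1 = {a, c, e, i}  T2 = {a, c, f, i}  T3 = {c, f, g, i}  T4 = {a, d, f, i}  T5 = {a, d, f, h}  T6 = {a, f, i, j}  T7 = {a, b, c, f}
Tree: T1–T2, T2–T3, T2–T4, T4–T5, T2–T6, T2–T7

Yes; width 3.

Checking the three conditions: (i) the bags cover all of {a, b, c, d, e, f, g, h, i, j}; (ii) for each edge, some bag contains both endpoints; (iii) the bags containing any fixed vertex form a subtree. All hold, so the decomposition is valid with width 4 − 1 = 3.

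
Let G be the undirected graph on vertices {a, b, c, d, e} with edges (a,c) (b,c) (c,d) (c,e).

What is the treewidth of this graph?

A width-1 tree decomposition is:
Bags: B1 = {c, e}  B2 = {c, d}  B3 = {b, c}  B4 = {a, c}
Tree: B1–B2, B2–B3, B1–B4
The largest bag has 2 vertices, giving width 1; this decomposition certifies tw(G) ≤ 1. Since G has at least one edge (e.g. e–c), it is not an edgeless graph, so tw(G) ≥ 1. Hence tw(G) = 1 exactly.

1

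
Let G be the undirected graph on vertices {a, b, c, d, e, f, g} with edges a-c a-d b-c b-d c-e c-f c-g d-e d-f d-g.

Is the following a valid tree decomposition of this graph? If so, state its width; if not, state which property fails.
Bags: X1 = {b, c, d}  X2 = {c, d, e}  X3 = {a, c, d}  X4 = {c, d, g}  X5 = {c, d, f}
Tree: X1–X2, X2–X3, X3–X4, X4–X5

Yes; width 2.

Checking the three conditions: (i) the bags cover all of {a, b, c, d, e, f, g}; (ii) for each edge, some bag contains both endpoints; (iii) the bags containing any fixed vertex form a subtree. All hold, so the decomposition is valid with width 3 − 1 = 2.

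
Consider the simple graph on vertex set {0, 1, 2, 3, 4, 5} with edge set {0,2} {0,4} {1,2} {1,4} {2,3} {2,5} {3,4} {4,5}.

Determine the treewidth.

A width-2 tree decomposition is:
Bags: B1 = {0, 2, 4}  B2 = {2, 3, 4}  B3 = {1, 2, 4}  B4 = {2, 4, 5}
Tree: B1–B2, B2–B3, B3–B4
Every bag has size at most 3, so the width is 3 − 1 = 2 and tw(G) ≤ 2. The edges 2–0–4–3–2 form a cycle, so G is not a tree and its treewidth is at least 2. Therefore the treewidth is 2.

2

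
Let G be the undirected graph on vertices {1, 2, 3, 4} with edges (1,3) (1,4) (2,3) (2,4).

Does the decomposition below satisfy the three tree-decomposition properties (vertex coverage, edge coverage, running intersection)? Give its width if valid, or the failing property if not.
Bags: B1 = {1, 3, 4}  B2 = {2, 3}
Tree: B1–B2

No — edge (4,2) lies in no bag.

A tree decomposition must satisfy three properties: every vertex lies in some bag; for every edge, both endpoints lie together in some bag; and for every vertex, the bags containing it form a connected subtree. Here edge (4,2) lies in no bag, so the decomposition is invalid.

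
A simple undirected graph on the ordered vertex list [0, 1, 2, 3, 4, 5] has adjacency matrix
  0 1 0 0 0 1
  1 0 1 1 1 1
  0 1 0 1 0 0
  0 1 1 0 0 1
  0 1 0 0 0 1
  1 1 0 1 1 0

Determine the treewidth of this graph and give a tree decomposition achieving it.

Treewidth 2.
One optimal decomposition is:
Bags: B1 = {1, 2, 3}  B2 = {1, 3, 5}  B3 = {0, 1, 5}  B4 = {1, 4, 5}
Tree: B1–B2, B2–B3, B3–B4

Each bag holds 3 vertices, so the decomposition has width 2, which upper-bounds the treewidth. On the other hand G contains the 3-clique {1, 2, 3}. A clique must lie in a single bag of any decomposition, so no decomposition can have width below 2. Therefore the treewidth is 2.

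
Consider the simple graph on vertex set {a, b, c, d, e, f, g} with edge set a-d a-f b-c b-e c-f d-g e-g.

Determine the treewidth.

A width-2 tree decomposition is:
Bags: B1 = {a, c, f}  B2 = {a, b, c}  B3 = {a, b, e}  B4 = {a, e, g}  B5 = {a, d, g}
Tree: B1–B2, B2–B3, B3–B4, B4–B5
Each bag holds 3 vertices, so the decomposition has width 2, which upper-bounds the treewidth. For the lower bound, G contains the cycle a–f–c–b–e–g–d–a, so G is not a forest; only forests have treewidth ≤ 1, hence tw(G) ≥ 2. The upper and lower bounds meet at 2, so that is the treewidth.

2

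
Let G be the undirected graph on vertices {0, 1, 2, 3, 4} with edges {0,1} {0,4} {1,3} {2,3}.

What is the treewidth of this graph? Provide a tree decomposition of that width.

The largest bag has 2 vertices, giving width 1; this decomposition certifies tw(G) ≤ 1. Since G has at least one edge (e.g. 4–0), it is not an edgeless graph, so tw(G) ≥ 1. Combining the bounds, tw(G) = 1.

Treewidth 1.
Bags: B1 = {0, 4}  B2 = {0, 1}  B3 = {1, 3}  B4 = {2, 3}
Tree: B1–B2, B2–B3, B3–B4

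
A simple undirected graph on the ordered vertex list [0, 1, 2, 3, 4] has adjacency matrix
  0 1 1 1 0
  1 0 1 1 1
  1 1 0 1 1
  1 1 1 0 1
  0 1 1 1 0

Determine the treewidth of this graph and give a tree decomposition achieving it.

Each bag holds 4 vertices, so the decomposition has width 3, which upper-bounds the treewidth. Conversely, {0, 1, 2, 3} is a clique of size 4, and the vertices of any clique must share a bag in every tree decomposition; so some bag has ≥ 4 vertices and tw(G) ≥ 3. Hence tw(G) = 3 exactly.

Treewidth 3.
One such decomposition:
Bags: B1 = {0, 1, 2, 3}  B2 = {1, 2, 3, 4}
Tree: B1–B2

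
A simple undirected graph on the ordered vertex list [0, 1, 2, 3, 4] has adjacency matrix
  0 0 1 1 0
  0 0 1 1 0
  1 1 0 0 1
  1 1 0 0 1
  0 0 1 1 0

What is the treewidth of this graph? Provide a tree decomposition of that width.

The largest bag has 3 vertices, giving width 2; this decomposition certifies tw(G) ≤ 2. Since 3–4–2–1–3 is a cycle in G, G is not acyclic. Forests are exactly the graphs of treewidth ≤ 1, so tw(G) ≥ 2. Hence tw(G) = 2 exactly.

Treewidth 2.
One such decomposition:
Bags: B1 = {2, 3, 4}  B2 = {1, 2, 3}  B3 = {0, 2, 3}
Tree: B1–B2, B2–B3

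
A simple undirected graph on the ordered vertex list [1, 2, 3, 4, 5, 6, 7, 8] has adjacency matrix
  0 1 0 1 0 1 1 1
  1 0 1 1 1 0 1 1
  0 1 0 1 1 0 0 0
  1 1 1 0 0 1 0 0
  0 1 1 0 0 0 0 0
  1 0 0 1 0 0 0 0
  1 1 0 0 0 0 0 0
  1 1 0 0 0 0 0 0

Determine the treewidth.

2

A width-2 tree decomposition is:
Bags: B1 = {1, 2, 4}  B2 = {2, 3, 4}  B3 = {2, 3, 5}  B4 = {1, 2, 7}  B5 = {1, 4, 6}  B6 = {1, 2, 8}
Tree: B1–B2, B2–B3, B1–B4, B1–B5, B1–B6
The largest bag has 3 vertices, giving width 2; this decomposition certifies tw(G) ≤ 2. For the lower bound, the 3 vertices {1, 2, 8} are pairwise adjacent, and any tree decomposition puts a clique entirely inside one bag — forcing width ≥ 2. Therefore the treewidth is 2.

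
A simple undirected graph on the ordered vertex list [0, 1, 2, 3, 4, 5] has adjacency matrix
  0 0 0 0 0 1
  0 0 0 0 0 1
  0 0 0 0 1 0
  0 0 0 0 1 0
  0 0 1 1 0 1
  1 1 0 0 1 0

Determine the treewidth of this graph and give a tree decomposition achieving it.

Treewidth 1.
Bags: B1 = {3, 4}  B2 = {4, 5}  B3 = {0, 5}  B4 = {1, 5}  B5 = {2, 4}
Tree: B1–B2, B2–B3, B3–B4, B2–B5

Each bag holds 2 vertices, so the decomposition has width 1, which upper-bounds the treewidth. G has an edge, so its treewidth is at least 1. Therefore the treewidth is 1.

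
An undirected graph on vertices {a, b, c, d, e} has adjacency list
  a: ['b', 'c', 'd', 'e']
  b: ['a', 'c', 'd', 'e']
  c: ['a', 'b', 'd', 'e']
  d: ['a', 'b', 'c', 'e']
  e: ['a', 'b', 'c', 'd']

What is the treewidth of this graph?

A width-4 tree decomposition is:
Bags: B1 = {a, b, c, d, e}
Tree: (single bag)
A single bag containing all 5 vertices is trivially a valid decomposition of width 4. Conversely, {a, b, c, d, e} is a clique of size 5, and the vertices of any clique must share a bag in every tree decomposition; so some bag has ≥ 5 vertices and tw(G) ≥ 4. Combining the bounds, tw(G) = 4.

4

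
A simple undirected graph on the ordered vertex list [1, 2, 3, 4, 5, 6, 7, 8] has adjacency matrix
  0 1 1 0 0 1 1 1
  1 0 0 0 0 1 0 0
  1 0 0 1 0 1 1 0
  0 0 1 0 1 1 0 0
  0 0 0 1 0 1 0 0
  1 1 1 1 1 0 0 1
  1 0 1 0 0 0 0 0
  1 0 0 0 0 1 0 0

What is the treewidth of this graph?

2

A width-2 tree decomposition is:
Bags: B1 = {1, 3, 6}  B2 = {1, 6, 8}  B3 = {3, 4, 6}  B4 = {1, 2, 6}  B5 = {4, 5, 6}  B6 = {1, 3, 7}
Tree: B1–B2, B1–B3, B1–B4, B3–B5, B1–B6
The largest bag has 3 vertices, giving width 2; this decomposition certifies tw(G) ≤ 2. Conversely, {1, 6, 8} is a clique of size 3, and the vertices of any clique must share a bag in every tree decomposition; so some bag has ≥ 3 vertices and tw(G) ≥ 2. Therefore the treewidth is 2.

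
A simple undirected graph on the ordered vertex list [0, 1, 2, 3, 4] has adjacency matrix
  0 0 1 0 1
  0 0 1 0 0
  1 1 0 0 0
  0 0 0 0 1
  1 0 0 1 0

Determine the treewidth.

1

A width-1 tree decomposition is:
Bags: B1 = {1, 2}  B2 = {0, 2}  B3 = {0, 4}  B4 = {3, 4}
Tree: B1–B2, B2–B3, B3–B4
Each bag holds 2 vertices, so the decomposition has width 1, which upper-bounds the treewidth. Any graph with an edge has treewidth ≥ 1, and G has the edge 1–2. The upper and lower bounds meet at 1, so that is the treewidth.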